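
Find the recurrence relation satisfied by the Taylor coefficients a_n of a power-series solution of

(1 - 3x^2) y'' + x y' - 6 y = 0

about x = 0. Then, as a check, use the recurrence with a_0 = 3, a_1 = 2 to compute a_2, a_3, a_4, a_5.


Substitute y = sum_n a_n x^n.
(1 - 3 x^2) y'' contributes (n+2)(n+1) a_{n+2} - 3 n(n-1) a_n at x^n.
x y'(x) contributes n a_n at x^n.
-6 y(x) contributes -6 a_n at x^n.
Matching x^n: (n+2)(n+1) a_{n+2} + (-3 n(n-1) + n - 6) a_n = 0.
Thus a_{n+2} = (3 n(n-1) - n + 6) / ((n+1)(n+2)) * a_n.

Check with a_0 = 3, a_1 = 2 (apply the recurrence for n = 0, 1, 2, 3): a_0 = 3, a_1 = 2, a_2 = 9, a_3 = 5/3, a_4 = 15/2, a_5 = 7/4.

a_(n+2) = (3 n(n-1) - n + 6) / ((n+1)(n+2)) * a_n; check: a_0 = 3, a_1 = 2, a_2 = 9, a_3 = 5/3, a_4 = 15/2, a_5 = 7/4


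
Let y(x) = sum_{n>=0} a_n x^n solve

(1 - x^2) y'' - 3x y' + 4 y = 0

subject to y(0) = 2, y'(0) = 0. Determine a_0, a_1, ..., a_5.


Ansatz: y(x) = sum_{n>=0} a_n x^n, so y'(x) = sum_{n>=1} n a_n x^(n-1) and y''(x) = sum_{n>=2} n(n-1) a_n x^(n-2).
Substitute into P(x) y'' + Q(x) y' + R(x) y = 0 with P(x) = 1 - x^2, Q(x) = -3x, R(x) = 4, and match powers of x.
Initial conditions: a_0 = 2, a_1 = 0.
Setting the coefficient of each power of x to zero and solving order by order (substituting the coefficients already found):
  x^0: 2 a_2 + 4 a_0 = 0  ->  2 a_2 = -4 a_0 = -8  ->  a_2 = -4
  x^1: 6 a_3 + a_1 = 0  ->  6 a_3 = -a_1 = 0  ->  a_3 = 0
  x^2: 12 a_4 - 4 a_2 = 0  ->  12 a_4 = 4 a_2 = -16  ->  a_4 = -4/3
  x^3: 20 a_5 - 11 a_3 = 0  ->  20 a_5 = 11 a_3 = 0  ->  a_5 = 0
Truncated series: y(x) = 2 - 4 x^2 - (4/3) x^4 + O(x^6).

a_0 = 2; a_1 = 0; a_2 = -4; a_3 = 0; a_4 = -4/3; a_5 = 0


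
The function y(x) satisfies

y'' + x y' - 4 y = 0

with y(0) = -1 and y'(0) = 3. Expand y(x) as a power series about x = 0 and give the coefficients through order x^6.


Ansatz: y(x) = sum_{n>=0} a_n x^n, so y'(x) = sum_{n>=1} n a_n x^(n-1) and y''(x) = sum_{n>=2} n(n-1) a_n x^(n-2).
Substitute into P(x) y'' + Q(x) y' + R(x) y = 0 with P(x) = 1, Q(x) = x, R(x) = -4, and match powers of x.
Initial conditions: a_0 = -1, a_1 = 3.
Setting the coefficient of each power of x to zero and solving order by order (substituting the coefficients already found):
  x^0: 2 a_2 - 4 a_0 = 0  ->  2 a_2 = 4 a_0 = -4  ->  a_2 = -2
  x^1: 6 a_3 - 3 a_1 = 0  ->  6 a_3 = 3 a_1 = 9  ->  a_3 = 3/2
  x^2: 12 a_4 - 2 a_2 = 0  ->  12 a_4 = 2 a_2 = -4  ->  a_4 = -1/3
  x^3: 20 a_5 - a_3 = 0  ->  20 a_5 = a_3 = 3/2  ->  a_5 = 3/40
  x^4: 30 a_6 = 0  ->  a_6 = 0
Truncated series: y(x) = -1 + 3 x - 2 x^2 + (3/2) x^3 - (1/3) x^4 + (3/40) x^5 + O(x^7).

a_0 = -1; a_1 = 3; a_2 = -2; a_3 = 3/2; a_4 = -1/3; a_5 = 3/40; a_6 = 0


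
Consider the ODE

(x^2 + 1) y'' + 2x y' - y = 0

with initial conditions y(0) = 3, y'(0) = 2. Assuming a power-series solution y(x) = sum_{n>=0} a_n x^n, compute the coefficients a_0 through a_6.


Ansatz: y(x) = sum_{n>=0} a_n x^n, so y'(x) = sum_{n>=1} n a_n x^(n-1) and y''(x) = sum_{n>=2} n(n-1) a_n x^(n-2).
Substitute into P(x) y'' + Q(x) y' + R(x) y = 0 with P(x) = x^2 + 1, Q(x) = 2x, R(x) = -1, and match powers of x.
Initial conditions: a_0 = 3, a_1 = 2.
Setting the coefficient of each power of x to zero and solving order by order (substituting the coefficients already found):
  x^0: 2 a_2 - a_0 = 0  ->  2 a_2 = a_0 = 3  ->  a_2 = 3/2
  x^1: 6 a_3 + a_1 = 0  ->  6 a_3 = -a_1 = -2  ->  a_3 = -1/3
  x^2: 12 a_4 + 5 a_2 = 0  ->  12 a_4 = -5 a_2 = -15/2  ->  a_4 = -5/8
  x^3: 20 a_5 + 11 a_3 = 0  ->  20 a_5 = -11 a_3 = 11/3  ->  a_5 = 11/60
  x^4: 30 a_6 + 19 a_4 = 0  ->  30 a_6 = -19 a_4 = 95/8  ->  a_6 = 19/48
Truncated series: y(x) = 3 + 2 x + (3/2) x^2 - (1/3) x^3 - (5/8) x^4 + (11/60) x^5 + (19/48) x^6 + O(x^7).

a_0 = 3; a_1 = 2; a_2 = 3/2; a_3 = -1/3; a_4 = -5/8; a_5 = 11/60; a_6 = 19/48


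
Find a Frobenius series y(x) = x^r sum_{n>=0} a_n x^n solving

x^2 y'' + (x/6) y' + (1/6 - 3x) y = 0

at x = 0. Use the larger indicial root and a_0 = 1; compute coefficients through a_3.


Write in Frobenius form y'' + (p(x)/x) y' + (q(x)/x^2) y = 0:
  p(x) = 1/6,  q(x) = 1/6 - 3x.
Indicial equation: r(r-1) + (1/6) r + (1/6) = 0 -> roots r_1 = 1/2, r_2 = 1/3.
Take r = r_1 = 1/2. Let y(x) = x^r sum_{n>=0} a_n x^n with a_0 = 1.
Substitute y = x^r sum a_n x^n and match x^{r+n}. The recurrence is
  D(n) a_n - 3 a_{n-1} = 0,  where D(n) = (r+n)(r+n-1) + (1/6)(r+n) + (1/6).
  a_n = 3 / D(n) * a_{n-1}.
Since the indicial polynomial factors as (r - r_1)(r - r_2), D(n) = (r_1 + n - r_1)(r_1 + n - r_2) = n(n + 1/6).
Evaluating step by step (a_0 = 1):
  n = 1: D(1) = 1(1 + 1/6) = 7/6; numerator = 3(1) = 3; a_1 = (3)/(7/6) = 18/7
  n = 2: D(2) = 2(2 + 1/6) = 13/3; numerator = 3(18/7) = 54/7; a_2 = (54/7)/(13/3) = 162/91
  n = 3: D(3) = 3(3 + 1/6) = 19/2; numerator = 3(162/91) = 486/91; a_3 = (486/91)/(19/2) = 972/1729

r = 1/2; a_0 = 1; a_1 = 18/7; a_2 = 162/91; a_3 = 972/1729


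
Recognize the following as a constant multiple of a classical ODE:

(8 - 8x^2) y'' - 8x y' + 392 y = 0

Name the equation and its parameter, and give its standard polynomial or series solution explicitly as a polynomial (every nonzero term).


All three coefficients share the factor 8; dividing through by 8 gives  (1 - x^2) y'' - x y' + 49 y = 0.
This matches the Chebyshev equation (1 - x^2) y'' - x y' + n^2 y = 0 (note the -x y' term, not -2x y') with n^2 = 49, so n = 7; the polynomial solution is T_7(x).
With y = sum_k a_k x^k, matching x^k gives (k+2)(k+1) a_{k+2} = (k^2 - n^2) a_k = (k - 7)(k + 7) a_k. The right side vanishes at k = 7, so the series with the parity of 7 terminates at degree 7.
Standard normalization: leading coefficient of T_n is 2^(n-1), so a_7 = 2^6 = 64. Work downward with a_k = (k+1)(k+2) a_{k+2} / ((k - 7)(k + 7)):
  a_5 = (6)(7)(64) / ((5 - 7)(5 + 7)) = 2688/(-24) = -112
  a_3 = (4)(5)(-112) / ((3 - 7)(3 + 7)) = -2240/(-40) = 56
  a_1 = (2)(3)(56) / ((1 - 7)(1 + 7)) = 336/(-48) = -7
Hence T_7(x) = 64 x^7 - 112 x^5 + 56 x^3 - 7 x.

T_7(x); series = 64 x^7 - 112 x^5 + 56 x^3 - 7 x


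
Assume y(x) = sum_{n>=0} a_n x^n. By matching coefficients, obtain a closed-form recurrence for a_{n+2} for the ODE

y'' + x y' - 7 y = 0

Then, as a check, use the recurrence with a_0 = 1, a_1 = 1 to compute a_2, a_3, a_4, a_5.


Substitute y = sum_n a_n x^n.
y''(x) has coefficient (n+2)(n+1) a_{n+2} at x^n;
x y'(x) has coefficient n a_n at x^n (shift);
-7 y(x) has coefficient -7 a_n at x^n.
Matching x^n: (n+2)(n+1) a_{n+2} + (n - 7) a_n = 0.
Thus a_{n+2} = (-n + 7) / ((n+1)(n+2)) * a_n.

Check with a_0 = 1, a_1 = 1 (apply the recurrence for n = 0, 1, 2, 3): a_0 = 1, a_1 = 1, a_2 = 7/2, a_3 = 1, a_4 = 35/24, a_5 = 1/5.

a_(n+2) = (-n + 7) / ((n+1)(n+2)) * a_n; check: a_0 = 1, a_1 = 1, a_2 = 7/2, a_3 = 1, a_4 = 35/24, a_5 = 1/5


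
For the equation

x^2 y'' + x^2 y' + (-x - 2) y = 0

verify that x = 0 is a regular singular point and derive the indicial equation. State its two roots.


Divide by x^2 to reach normal form y'' + P_1(x) y' + P_2(x) y = 0 with P_1(x) = 1 and P_2(x) = -1/x - 2/x^2.
x = 0 is a singular point because the y-coefficient -1/x - 2/x^2 has a pole at x = 0.
It is a regular singular point because x P_1(x) = p(x) = x and x^2 P_2(x) = q(x) = -x - 2 are polynomials, hence analytic at x = 0.
p(0) = 0,  q(0) = -2.
Indicial equation: r(r-1) + p(0) r + q(0) = 0, i.e. r^2 + (p(0) - 1) r + q(0) = 0, i.e. r^2 - 1 r - 2 = 0.
Discriminant: (-1)^2 - 4(-2) = 9, so r = (1 ± 3)/2.
Solving: r_1 = 2, r_2 = -1.

indicial: r^2 - 1 r - 2 = 0; roots r_1 = 2, r_2 = -1


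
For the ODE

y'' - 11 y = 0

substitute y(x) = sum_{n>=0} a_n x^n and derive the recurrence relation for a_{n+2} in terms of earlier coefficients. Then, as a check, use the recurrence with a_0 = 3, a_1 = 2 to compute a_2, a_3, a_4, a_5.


Substitute y = sum_n a_n x^n into y'' + (const) y = 0.
y''(x) = sum_{n>=0} (n+2)(n+1) a_{n+2} x^n.
The ODE becomes sum_n [(n+2)(n+1) a_{n+2} - 11 a_n] x^n = 0.
Setting each coefficient to zero gives the recurrence:
  (n+2)(n+1) a_{n+2} - 11 a_n = 0,
  a_{n+2} = 11 / ((n+1)(n+2)) a_n.

Check with a_0 = 3, a_1 = 2 (apply the recurrence for n = 0, 1, 2, 3): a_0 = 3, a_1 = 2, a_2 = 33/2, a_3 = 11/3, a_4 = 121/8, a_5 = 121/60.

a_{n+2} = 11/((n+1)(n+2)) * a_n; check: a_0 = 3, a_1 = 2, a_2 = 33/2, a_3 = 11/3, a_4 = 121/8, a_5 = 121/60


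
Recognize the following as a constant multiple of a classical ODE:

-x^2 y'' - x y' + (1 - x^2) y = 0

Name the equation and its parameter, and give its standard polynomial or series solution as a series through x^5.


All three coefficients share the factor -1; dividing through by -1 gives  x^2 y'' + x y' + (x^2 - 1) y = 0.
This matches the Bessel equation x^2 y'' + x y' + (x^2 - nu^2) y = 0 with nu^2 = 1, so nu = 1; the solution bounded at x = 0 is J_1(x).
Frobenius at x = 0: indicial roots ±nu; for r = nu the recurrence k(k + 2nu) c_k = -c_{k-2} gives the standard series J_nu(x) = sum_{k>=0} (-1)^k / (k! (k+nu)!) (x/2)^(2k+nu). Evaluate the first 3 terms:
  k = 0: (-1)^0 / (0! * 1! * 2^1) x^1 = 1/(1*1*2) x^1 = (1/2) x^1
  k = 1: (-1)^1 / (1! * 2! * 2^3) x^3 = -1/(1*2*8) x^3 = (-1/16) x^3
  k = 2: (-1)^2 / (2! * 3! * 2^5) x^5 = 1/(2*6*32) x^5 = (1/384) x^5
Hence J_1(x) = x^5/384 - x^3/16 + x/2 + ....

J_1(x); series = x^5/384 - x^3/16 + x/2


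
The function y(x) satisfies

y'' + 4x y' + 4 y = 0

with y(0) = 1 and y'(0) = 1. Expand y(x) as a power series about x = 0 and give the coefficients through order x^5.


Ansatz: y(x) = sum_{n>=0} a_n x^n, so y'(x) = sum_{n>=1} n a_n x^(n-1) and y''(x) = sum_{n>=2} n(n-1) a_n x^(n-2).
Substitute into P(x) y'' + Q(x) y' + R(x) y = 0 with P(x) = 1, Q(x) = 4x, R(x) = 4, and match powers of x.
Initial conditions: a_0 = 1, a_1 = 1.
Setting the coefficient of each power of x to zero and solving order by order (substituting the coefficients already found):
  x^0: 2 a_2 + 4 a_0 = 0  ->  2 a_2 = -4 a_0 = -4  ->  a_2 = -2
  x^1: 6 a_3 + 8 a_1 = 0  ->  6 a_3 = -8 a_1 = -8  ->  a_3 = -4/3
  x^2: 12 a_4 + 12 a_2 = 0  ->  12 a_4 = -12 a_2 = 24  ->  a_4 = 2
  x^3: 20 a_5 + 16 a_3 = 0  ->  20 a_5 = -16 a_3 = 64/3  ->  a_5 = 16/15
Truncated series: y(x) = 1 + x - 2 x^2 - (4/3) x^3 + 2 x^4 + (16/15) x^5 + O(x^6).

a_0 = 1; a_1 = 1; a_2 = -2; a_3 = -4/3; a_4 = 2; a_5 = 16/15


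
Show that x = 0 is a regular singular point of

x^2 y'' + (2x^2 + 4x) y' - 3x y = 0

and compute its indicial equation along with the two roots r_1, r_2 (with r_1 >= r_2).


Divide by x^2 to reach normal form y'' + P_1(x) y' + P_2(x) y = 0 with P_1(x) = 2 + 4/x and P_2(x) = -3/x.
x = 0 is a singular point because the y'-coefficient 2 + 4/x has a pole at x = 0 and the y-coefficient -3/x has a pole at x = 0.
It is a regular singular point because x P_1(x) = p(x) = 2x + 4 and x^2 P_2(x) = q(x) = -3x are polynomials, hence analytic at x = 0.
p(0) = 4,  q(0) = 0.
Indicial equation: r(r-1) + p(0) r + q(0) = 0, i.e. r^2 + (p(0) - 1) r + q(0) = 0, i.e. r^2 + 3 r = 0.
Discriminant: (3)^2 - 4(0) = 9, so r = (-3 ± 3)/2.
Solving: r_1 = 0, r_2 = -3.

indicial: r^2 + 3 r = 0; roots r_1 = 0, r_2 = -3


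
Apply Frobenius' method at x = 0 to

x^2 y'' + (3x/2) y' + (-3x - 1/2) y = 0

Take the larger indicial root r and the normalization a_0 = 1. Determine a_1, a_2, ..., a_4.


Write in Frobenius form y'' + (p(x)/x) y' + (q(x)/x^2) y = 0:
  p(x) = 3/2,  q(x) = -3x - 1/2.
Indicial equation: r(r-1) + (3/2) r + (-1/2) = 0 -> roots r_1 = 1/2, r_2 = -1.
Take r = r_1 = 1/2. Let y(x) = x^r sum_{n>=0} a_n x^n with a_0 = 1.
Substitute y = x^r sum a_n x^n and match x^{r+n}. The recurrence is
  D(n) a_n - 3 a_{n-1} = 0,  where D(n) = (r+n)(r+n-1) + (3/2)(r+n) + (-1/2).
  a_n = 3 / D(n) * a_{n-1}.
Since the indicial polynomial factors as (r - r_1)(r - r_2), D(n) = (r_1 + n - r_1)(r_1 + n - r_2) = n(n + 3/2).
Evaluating step by step (a_0 = 1):
  n = 1: D(1) = 1(1 + 3/2) = 5/2; numerator = 3(1) = 3; a_1 = (3)/(5/2) = 6/5
  n = 2: D(2) = 2(2 + 3/2) = 7; numerator = 3(6/5) = 18/5; a_2 = (18/5)/(7) = 18/35
  n = 3: D(3) = 3(3 + 3/2) = 27/2; numerator = 3(18/35) = 54/35; a_3 = (54/35)/(27/2) = 4/35
  n = 4: D(4) = 4(4 + 3/2) = 22; numerator = 3(4/35) = 12/35; a_4 = (12/35)/(22) = 6/385

r = 1/2; a_0 = 1; a_1 = 6/5; a_2 = 18/35; a_3 = 4/35; a_4 = 6/385


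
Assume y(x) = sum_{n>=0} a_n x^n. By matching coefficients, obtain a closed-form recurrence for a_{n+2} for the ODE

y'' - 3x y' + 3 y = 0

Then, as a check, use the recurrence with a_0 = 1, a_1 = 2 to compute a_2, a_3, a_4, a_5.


Substitute y = sum_n a_n x^n.
y''(x) has coefficient (n+2)(n+1) a_{n+2} at x^n;
-3 x y'(x) has coefficient -3 n a_n at x^n (shift);
3 y(x) has coefficient 3 a_n at x^n.
Matching x^n: (n+2)(n+1) a_{n+2} + (-3n + 3) a_n = 0.
Thus a_{n+2} = (3n - 3) / ((n+1)(n+2)) * a_n.

Check with a_0 = 1, a_1 = 2 (apply the recurrence for n = 0, 1, 2, 3): a_0 = 1, a_1 = 2, a_2 = -3/2, a_3 = 0, a_4 = -3/8, a_5 = 0.

a_(n+2) = (3n - 3) / ((n+1)(n+2)) * a_n; check: a_0 = 1, a_1 = 2, a_2 = -3/2, a_3 = 0, a_4 = -3/8, a_5 = 0


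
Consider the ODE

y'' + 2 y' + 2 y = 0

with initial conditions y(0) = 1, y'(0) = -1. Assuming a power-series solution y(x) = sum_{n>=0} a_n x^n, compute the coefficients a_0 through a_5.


Ansatz: y(x) = sum_{n>=0} a_n x^n, so y'(x) = sum_{n>=1} n a_n x^(n-1) and y''(x) = sum_{n>=2} n(n-1) a_n x^(n-2).
Substitute into P(x) y'' + Q(x) y' + R(x) y = 0 with P(x) = 1, Q(x) = 2, R(x) = 2, and match powers of x.
Initial conditions: a_0 = 1, a_1 = -1.
Setting the coefficient of each power of x to zero and solving order by order (substituting the coefficients already found):
  x^0: 2 a_2 + 2 a_1 + 2 a_0 = 0  ->  2 a_2 = -2 a_1 - 2 a_0 = 0  ->  a_2 = 0
  x^1: 6 a_3 + 4 a_2 + 2 a_1 = 0  ->  6 a_3 = -4 a_2 - 2 a_1 = 2  ->  a_3 = 1/3
  x^2: 12 a_4 + 6 a_3 + 2 a_2 = 0  ->  12 a_4 = -6 a_3 - 2 a_2 = -2  ->  a_4 = -1/6
  x^3: 20 a_5 + 8 a_4 + 2 a_3 = 0  ->  20 a_5 = -8 a_4 - 2 a_3 = 2/3  ->  a_5 = 1/30
Truncated series: y(x) = 1 - x + (1/3) x^3 - (1/6) x^4 + (1/30) x^5 + O(x^6).

a_0 = 1; a_1 = -1; a_2 = 0; a_3 = 1/3; a_4 = -1/6; a_5 = 1/30


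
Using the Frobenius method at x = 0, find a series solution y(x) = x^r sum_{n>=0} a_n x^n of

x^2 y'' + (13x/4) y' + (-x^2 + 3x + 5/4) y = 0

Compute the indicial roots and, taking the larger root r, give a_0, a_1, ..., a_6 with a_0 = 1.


Write in Frobenius form y'' + (p(x)/x) y' + (q(x)/x^2) y = 0:
  p(x) = 13/4,  q(x) = -x^2 + 3x + 5/4.
Indicial equation: r(r-1) + (13/4) r + (5/4) = 0 -> roots r_1 = -1, r_2 = -5/4.
Take r = r_1 = -1. Let y(x) = x^r sum_{n>=0} a_n x^n with a_0 = 1.
Substitute y = x^r sum a_n x^n and match x^{r+n}. The recurrence is
  D(n) a_n + 3 a_{n-1} - 1 a_{n-2} = 0,  where D(n) = (r+n)(r+n-1) + (13/4)(r+n) + (5/4).
  a_n = [-3 a_{n-1} + 1 a_{n-2}] / D(n).
Since the indicial polynomial factors as (r - r_1)(r - r_2), D(n) = (r_1 + n - r_1)(r_1 + n - r_2) = n(n + 1/4).
Evaluating step by step (a_0 = 1):
  n = 1: D(1) = 1(1 + 1/4) = 5/4; numerator = -3(1) = -3; a_1 = (-3)/(5/4) = -12/5
  n = 2: D(2) = 2(2 + 1/4) = 9/2; numerator = -3(-12/5) + 1(1) = 41/5; a_2 = (41/5)/(9/2) = 82/45
  n = 3: D(3) = 3(3 + 1/4) = 39/4; numerator = -3(82/45) + 1(-12/5) = -118/15; a_3 = (-118/15)/(39/4) = -472/585
  n = 4: D(4) = 4(4 + 1/4) = 17; numerator = -3(-472/585) + 1(82/45) = 2482/585; a_4 = (2482/585)/(17) = 146/585
  n = 5: D(5) = 5(5 + 1/4) = 105/4; numerator = -3(146/585) + 1(-472/585) = -14/9; a_5 = (-14/9)/(105/4) = -8/135
  n = 6: D(6) = 6(6 + 1/4) = 75/2; numerator = -3(-8/135) + 1(146/585) = 50/117; a_6 = (50/117)/(75/2) = 4/351

r = -1; a_0 = 1; a_1 = -12/5; a_2 = 82/45; a_3 = -472/585; a_4 = 146/585; a_5 = -8/135; a_6 = 4/351


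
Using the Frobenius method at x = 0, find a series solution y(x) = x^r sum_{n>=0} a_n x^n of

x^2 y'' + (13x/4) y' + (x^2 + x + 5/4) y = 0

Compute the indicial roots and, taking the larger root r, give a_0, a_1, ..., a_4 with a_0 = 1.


Write in Frobenius form y'' + (p(x)/x) y' + (q(x)/x^2) y = 0:
  p(x) = 13/4,  q(x) = x^2 + x + 5/4.
Indicial equation: r(r-1) + (13/4) r + (5/4) = 0 -> roots r_1 = -1, r_2 = -5/4.
Take r = r_1 = -1. Let y(x) = x^r sum_{n>=0} a_n x^n with a_0 = 1.
Substitute y = x^r sum a_n x^n and match x^{r+n}. The recurrence is
  D(n) a_n + 1 a_{n-1} + 1 a_{n-2} = 0,  where D(n) = (r+n)(r+n-1) + (13/4)(r+n) + (5/4).
  a_n = [-1 a_{n-1} - 1 a_{n-2}] / D(n).
Since the indicial polynomial factors as (r - r_1)(r - r_2), D(n) = (r_1 + n - r_1)(r_1 + n - r_2) = n(n + 1/4).
Evaluating step by step (a_0 = 1):
  n = 1: D(1) = 1(1 + 1/4) = 5/4; numerator = -1(1) = -1; a_1 = (-1)/(5/4) = -4/5
  n = 2: D(2) = 2(2 + 1/4) = 9/2; numerator = -1(-4/5) - 1(1) = -1/5; a_2 = (-1/5)/(9/2) = -2/45
  n = 3: D(3) = 3(3 + 1/4) = 39/4; numerator = -1(-2/45) - 1(-4/5) = 38/45; a_3 = (38/45)/(39/4) = 152/1755
  n = 4: D(4) = 4(4 + 1/4) = 17; numerator = -1(152/1755) - 1(-2/45) = -74/1755; a_4 = (-74/1755)/(17) = -74/29835

r = -1; a_0 = 1; a_1 = -4/5; a_2 = -2/45; a_3 = 152/1755; a_4 = -74/29835


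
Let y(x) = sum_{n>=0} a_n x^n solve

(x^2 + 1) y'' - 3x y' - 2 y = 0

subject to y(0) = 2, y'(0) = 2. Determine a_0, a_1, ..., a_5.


Ansatz: y(x) = sum_{n>=0} a_n x^n, so y'(x) = sum_{n>=1} n a_n x^(n-1) and y''(x) = sum_{n>=2} n(n-1) a_n x^(n-2).
Substitute into P(x) y'' + Q(x) y' + R(x) y = 0 with P(x) = x^2 + 1, Q(x) = -3x, R(x) = -2, and match powers of x.
Initial conditions: a_0 = 2, a_1 = 2.
Setting the coefficient of each power of x to zero and solving order by order (substituting the coefficients already found):
  x^0: 2 a_2 - 2 a_0 = 0  ->  2 a_2 = 2 a_0 = 4  ->  a_2 = 2
  x^1: 6 a_3 - 5 a_1 = 0  ->  6 a_3 = 5 a_1 = 10  ->  a_3 = 5/3
  x^2: 12 a_4 - 6 a_2 = 0  ->  12 a_4 = 6 a_2 = 12  ->  a_4 = 1
  x^3: 20 a_5 - 5 a_3 = 0  ->  20 a_5 = 5 a_3 = 25/3  ->  a_5 = 5/12
Truncated series: y(x) = 2 + 2 x + 2 x^2 + (5/3) x^3 + x^4 + (5/12) x^5 + O(x^6).

a_0 = 2; a_1 = 2; a_2 = 2; a_3 = 5/3; a_4 = 1; a_5 = 5/12


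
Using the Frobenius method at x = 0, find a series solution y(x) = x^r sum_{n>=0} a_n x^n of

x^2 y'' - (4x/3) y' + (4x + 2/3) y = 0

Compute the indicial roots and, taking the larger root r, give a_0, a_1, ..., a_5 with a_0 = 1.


Write in Frobenius form y'' + (p(x)/x) y' + (q(x)/x^2) y = 0:
  p(x) = -4/3,  q(x) = 4x + 2/3.
Indicial equation: r(r-1) + (-4/3) r + (2/3) = 0 -> roots r_1 = 2, r_2 = 1/3.
Take r = r_1 = 2. Let y(x) = x^r sum_{n>=0} a_n x^n with a_0 = 1.
Substitute y = x^r sum a_n x^n and match x^{r+n}. The recurrence is
  D(n) a_n + 4 a_{n-1} = 0,  where D(n) = (r+n)(r+n-1) + (-4/3)(r+n) + (2/3).
  a_n = -4 / D(n) * a_{n-1}.
Since the indicial polynomial factors as (r - r_1)(r - r_2), D(n) = (r_1 + n - r_1)(r_1 + n - r_2) = n(n + 5/3).
Evaluating step by step (a_0 = 1):
  n = 1: D(1) = 1(1 + 5/3) = 8/3; numerator = -4(1) = -4; a_1 = (-4)/(8/3) = -3/2
  n = 2: D(2) = 2(2 + 5/3) = 22/3; numerator = -4(-3/2) = 6; a_2 = (6)/(22/3) = 9/11
  n = 3: D(3) = 3(3 + 5/3) = 14; numerator = -4(9/11) = -36/11; a_3 = (-36/11)/(14) = -18/77
  n = 4: D(4) = 4(4 + 5/3) = 68/3; numerator = -4(-18/77) = 72/77; a_4 = (72/77)/(68/3) = 54/1309
  n = 5: D(5) = 5(5 + 5/3) = 100/3; numerator = -4(54/1309) = -216/1309; a_5 = (-216/1309)/(100/3) = -162/32725

r = 2; a_0 = 1; a_1 = -3/2; a_2 = 9/11; a_3 = -18/77; a_4 = 54/1309; a_5 = -162/32725


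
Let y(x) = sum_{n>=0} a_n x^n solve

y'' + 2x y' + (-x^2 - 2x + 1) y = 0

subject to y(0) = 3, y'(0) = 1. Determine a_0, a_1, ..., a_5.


Ansatz: y(x) = sum_{n>=0} a_n x^n, so y'(x) = sum_{n>=1} n a_n x^(n-1) and y''(x) = sum_{n>=2} n(n-1) a_n x^(n-2).
Substitute into P(x) y'' + Q(x) y' + R(x) y = 0 with P(x) = 1, Q(x) = 2x, R(x) = -x^2 - 2x + 1, and match powers of x.
Initial conditions: a_0 = 3, a_1 = 1.
Setting the coefficient of each power of x to zero and solving order by order (substituting the coefficients already found):
  x^0: 2 a_2 + a_0 = 0  ->  2 a_2 = -a_0 = -3  ->  a_2 = -3/2
  x^1: 6 a_3 + 3 a_1 - 2 a_0 = 0  ->  6 a_3 = -3 a_1 + 2 a_0 = 3  ->  a_3 = 1/2
  x^2: 12 a_4 + 5 a_2 - 2 a_1 - a_0 = 0  ->  12 a_4 = -5 a_2 + 2 a_1 + a_0 = 25/2  ->  a_4 = 25/24
  x^3: 20 a_5 + 7 a_3 - 2 a_2 - a_1 = 0  ->  20 a_5 = -7 a_3 + 2 a_2 + a_1 = -11/2  ->  a_5 = -11/40
Truncated series: y(x) = 3 + x - (3/2) x^2 + (1/2) x^3 + (25/24) x^4 - (11/40) x^5 + O(x^6).

a_0 = 3; a_1 = 1; a_2 = -3/2; a_3 = 1/2; a_4 = 25/24; a_5 = -11/40


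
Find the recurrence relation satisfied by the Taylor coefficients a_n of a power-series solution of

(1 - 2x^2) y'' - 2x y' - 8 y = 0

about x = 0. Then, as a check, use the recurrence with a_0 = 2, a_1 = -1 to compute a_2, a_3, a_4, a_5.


Substitute y = sum_n a_n x^n.
(1 - 2 x^2) y'' contributes (n+2)(n+1) a_{n+2} - 2 n(n-1) a_n at x^n.
-2 x y'(x) contributes -2 n a_n at x^n.
-8 y(x) contributes -8 a_n at x^n.
Matching x^n: (n+2)(n+1) a_{n+2} + (-2 n(n-1) - 2 n - 8) a_n = 0.
Thus a_{n+2} = (2 n(n-1) + 2 n + 8) / ((n+1)(n+2)) * a_n.

Check with a_0 = 2, a_1 = -1 (apply the recurrence for n = 0, 1, 2, 3): a_0 = 2, a_1 = -1, a_2 = 8, a_3 = -5/3, a_4 = 32/3, a_5 = -13/6.

a_(n+2) = (2 n(n-1) + 2 n + 8) / ((n+1)(n+2)) * a_n; check: a_0 = 2, a_1 = -1, a_2 = 8, a_3 = -5/3, a_4 = 32/3, a_5 = -13/6


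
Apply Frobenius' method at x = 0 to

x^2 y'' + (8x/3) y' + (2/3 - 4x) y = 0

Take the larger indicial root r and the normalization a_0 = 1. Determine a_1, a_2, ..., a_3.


Write in Frobenius form y'' + (p(x)/x) y' + (q(x)/x^2) y = 0:
  p(x) = 8/3,  q(x) = 2/3 - 4x.
Indicial equation: r(r-1) + (8/3) r + (2/3) = 0 -> roots r_1 = -2/3, r_2 = -1.
Take r = r_1 = -2/3. Let y(x) = x^r sum_{n>=0} a_n x^n with a_0 = 1.
Substitute y = x^r sum a_n x^n and match x^{r+n}. The recurrence is
  D(n) a_n - 4 a_{n-1} = 0,  where D(n) = (r+n)(r+n-1) + (8/3)(r+n) + (2/3).
  a_n = 4 / D(n) * a_{n-1}.
Since the indicial polynomial factors as (r - r_1)(r - r_2), D(n) = (r_1 + n - r_1)(r_1 + n - r_2) = n(n + 1/3).
Evaluating step by step (a_0 = 1):
  n = 1: D(1) = 1(1 + 1/3) = 4/3; numerator = 4(1) = 4; a_1 = (4)/(4/3) = 3
  n = 2: D(2) = 2(2 + 1/3) = 14/3; numerator = 4(3) = 12; a_2 = (12)/(14/3) = 18/7
  n = 3: D(3) = 3(3 + 1/3) = 10; numerator = 4(18/7) = 72/7; a_3 = (72/7)/(10) = 36/35

r = -2/3; a_0 = 1; a_1 = 3; a_2 = 18/7; a_3 = 36/35


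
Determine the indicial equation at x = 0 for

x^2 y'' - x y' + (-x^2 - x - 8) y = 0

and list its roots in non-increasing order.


Divide by x^2 to reach normal form y'' + P_1(x) y' + P_2(x) y = 0 with P_1(x) = -1/x and P_2(x) = -1 - 1/x - 8/x^2.
x = 0 is a singular point because the y'-coefficient -1/x has a pole at x = 0 and the y-coefficient -1 - 1/x - 8/x^2 has a pole at x = 0.
It is a regular singular point because x P_1(x) = p(x) = -1 and x^2 P_2(x) = q(x) = -x^2 - x - 8 are polynomials, hence analytic at x = 0.
p(0) = -1,  q(0) = -8.
Indicial equation: r(r-1) + p(0) r + q(0) = 0, i.e. r^2 + (p(0) - 1) r + q(0) = 0, i.e. r^2 - 2 r - 8 = 0.
Discriminant: (-2)^2 - 4(-8) = 36, so r = (2 ± 6)/2.
Solving: r_1 = 4, r_2 = -2.

indicial: r^2 - 2 r - 8 = 0; roots r_1 = 4, r_2 = -2


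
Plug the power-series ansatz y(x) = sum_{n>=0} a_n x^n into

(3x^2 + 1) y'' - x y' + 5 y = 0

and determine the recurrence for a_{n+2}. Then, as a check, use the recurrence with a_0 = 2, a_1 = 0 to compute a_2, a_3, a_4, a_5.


Substitute y = sum_n a_n x^n.
(1 + 3 x^2) y'' contributes (n+2)(n+1) a_{n+2} + 3 n(n-1) a_n at x^n.
-x y'(x) contributes -n a_n at x^n.
5 y(x) contributes 5 a_n at x^n.
Matching x^n: (n+2)(n+1) a_{n+2} + (3 n(n-1) - n + 5) a_n = 0.
Thus a_{n+2} = (-3 n(n-1) + n - 5) / ((n+1)(n+2)) * a_n.

Check with a_0 = 2, a_1 = 0 (apply the recurrence for n = 0, 1, 2, 3): a_0 = 2, a_1 = 0, a_2 = -5, a_3 = 0, a_4 = 15/4, a_5 = 0.

a_(n+2) = (-3 n(n-1) + n - 5) / ((n+1)(n+2)) * a_n; check: a_0 = 2, a_1 = 0, a_2 = -5, a_3 = 0, a_4 = 15/4, a_5 = 0


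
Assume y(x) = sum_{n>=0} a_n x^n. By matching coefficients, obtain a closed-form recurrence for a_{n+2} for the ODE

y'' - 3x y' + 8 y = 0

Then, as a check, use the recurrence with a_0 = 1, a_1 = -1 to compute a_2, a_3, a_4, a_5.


Substitute y = sum_n a_n x^n.
y''(x) has coefficient (n+2)(n+1) a_{n+2} at x^n;
-3 x y'(x) has coefficient -3 n a_n at x^n (shift);
8 y(x) has coefficient 8 a_n at x^n.
Matching x^n: (n+2)(n+1) a_{n+2} + (-3n + 8) a_n = 0.
Thus a_{n+2} = (3n - 8) / ((n+1)(n+2)) * a_n.

Check with a_0 = 1, a_1 = -1 (apply the recurrence for n = 0, 1, 2, 3): a_0 = 1, a_1 = -1, a_2 = -4, a_3 = 5/6, a_4 = 2/3, a_5 = 1/24.

a_(n+2) = (3n - 8) / ((n+1)(n+2)) * a_n; check: a_0 = 1, a_1 = -1, a_2 = -4, a_3 = 5/6, a_4 = 2/3, a_5 = 1/24


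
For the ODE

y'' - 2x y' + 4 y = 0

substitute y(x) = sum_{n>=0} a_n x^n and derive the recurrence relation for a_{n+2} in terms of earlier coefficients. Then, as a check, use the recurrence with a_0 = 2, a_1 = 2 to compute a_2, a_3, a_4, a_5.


Substitute y = sum_n a_n x^n.
y''(x) has coefficient (n+2)(n+1) a_{n+2} at x^n;
-2 x y'(x) has coefficient -2 n a_n at x^n (shift);
4 y(x) has coefficient 4 a_n at x^n.
Matching x^n: (n+2)(n+1) a_{n+2} + (-2n + 4) a_n = 0.
Thus a_{n+2} = (2n - 4) / ((n+1)(n+2)) * a_n.

Check with a_0 = 2, a_1 = 2 (apply the recurrence for n = 0, 1, 2, 3): a_0 = 2, a_1 = 2, a_2 = -4, a_3 = -2/3, a_4 = 0, a_5 = -1/15.

a_(n+2) = (2n - 4) / ((n+1)(n+2)) * a_n; check: a_0 = 2, a_1 = 2, a_2 = -4, a_3 = -2/3, a_4 = 0, a_5 = -1/15


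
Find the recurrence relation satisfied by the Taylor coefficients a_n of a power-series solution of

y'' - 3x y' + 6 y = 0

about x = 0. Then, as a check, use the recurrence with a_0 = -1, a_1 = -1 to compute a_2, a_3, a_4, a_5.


Substitute y = sum_n a_n x^n.
y''(x) has coefficient (n+2)(n+1) a_{n+2} at x^n;
-3 x y'(x) has coefficient -3 n a_n at x^n (shift);
6 y(x) has coefficient 6 a_n at x^n.
Matching x^n: (n+2)(n+1) a_{n+2} + (-3n + 6) a_n = 0.
Thus a_{n+2} = (3n - 6) / ((n+1)(n+2)) * a_n.

Check with a_0 = -1, a_1 = -1 (apply the recurrence for n = 0, 1, 2, 3): a_0 = -1, a_1 = -1, a_2 = 3, a_3 = 1/2, a_4 = 0, a_5 = 3/40.

a_(n+2) = (3n - 6) / ((n+1)(n+2)) * a_n; check: a_0 = -1, a_1 = -1, a_2 = 3, a_3 = 1/2, a_4 = 0, a_5 = 3/40


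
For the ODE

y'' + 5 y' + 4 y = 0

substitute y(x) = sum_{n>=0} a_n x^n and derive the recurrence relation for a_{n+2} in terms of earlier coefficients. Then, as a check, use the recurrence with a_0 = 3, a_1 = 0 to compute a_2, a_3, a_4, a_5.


Substitute y = sum_n a_n x^n.
y''(x) has coefficient (n+2)(n+1) a_{n+2} at x^n;
5 y'(x) has coefficient 5 (n+1) a_{n+1} at x^n;
4 y(x) has coefficient 4 a_n at x^n.
Matching x^n: (n+2)(n+1) a_{n+2} + 5 (n+1) a_{n+1} + 4 a_n = 0.
Thus a_{n+2} = [-5 (n+1) a_{n+1} - 4 a_n] / ((n+1)(n+2)).

Check with a_0 = 3, a_1 = 0 (apply the recurrence for n = 0, 1, 2, 3): a_0 = 3, a_1 = 0, a_2 = -6, a_3 = 10, a_4 = -21/2, a_5 = 17/2.

a_(n+2) = [-5 (n+1) a_(n+1) - 4 a_n] / ((n+1)(n+2)); check: a_0 = 3, a_1 = 0, a_2 = -6, a_3 = 10, a_4 = -21/2, a_5 = 17/2


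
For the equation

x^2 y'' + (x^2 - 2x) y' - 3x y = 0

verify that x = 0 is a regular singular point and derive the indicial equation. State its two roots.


Divide by x^2 to reach normal form y'' + P_1(x) y' + P_2(x) y = 0 with P_1(x) = 1 - 2/x and P_2(x) = -3/x.
x = 0 is a singular point because the y'-coefficient 1 - 2/x has a pole at x = 0 and the y-coefficient -3/x has a pole at x = 0.
It is a regular singular point because x P_1(x) = p(x) = x - 2 and x^2 P_2(x) = q(x) = -3x are polynomials, hence analytic at x = 0.
p(0) = -2,  q(0) = 0.
Indicial equation: r(r-1) + p(0) r + q(0) = 0, i.e. r^2 + (p(0) - 1) r + q(0) = 0, i.e. r^2 - 3 r = 0.
Discriminant: (-3)^2 - 4(0) = 9, so r = (3 ± 3)/2.
Solving: r_1 = 3, r_2 = 0.

indicial: r^2 - 3 r = 0; roots r_1 = 3, r_2 = 0


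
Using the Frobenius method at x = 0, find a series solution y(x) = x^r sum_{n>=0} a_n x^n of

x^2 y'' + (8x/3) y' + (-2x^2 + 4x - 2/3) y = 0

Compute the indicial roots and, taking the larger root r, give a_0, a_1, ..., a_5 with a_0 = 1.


Write in Frobenius form y'' + (p(x)/x) y' + (q(x)/x^2) y = 0:
  p(x) = 8/3,  q(x) = -2x^2 + 4x - 2/3.
Indicial equation: r(r-1) + (8/3) r + (-2/3) = 0 -> roots r_1 = 1/3, r_2 = -2.
Take r = r_1 = 1/3. Let y(x) = x^r sum_{n>=0} a_n x^n with a_0 = 1.
Substitute y = x^r sum a_n x^n and match x^{r+n}. The recurrence is
  D(n) a_n + 4 a_{n-1} - 2 a_{n-2} = 0,  where D(n) = (r+n)(r+n-1) + (8/3)(r+n) + (-2/3).
  a_n = [-4 a_{n-1} + 2 a_{n-2}] / D(n).
Since the indicial polynomial factors as (r - r_1)(r - r_2), D(n) = (r_1 + n - r_1)(r_1 + n - r_2) = n(n + 7/3).
Evaluating step by step (a_0 = 1):
  n = 1: D(1) = 1(1 + 7/3) = 10/3; numerator = -4(1) = -4; a_1 = (-4)/(10/3) = -6/5
  n = 2: D(2) = 2(2 + 7/3) = 26/3; numerator = -4(-6/5) + 2(1) = 34/5; a_2 = (34/5)/(26/3) = 51/65
  n = 3: D(3) = 3(3 + 7/3) = 16; numerator = -4(51/65) + 2(-6/5) = -72/13; a_3 = (-72/13)/(16) = -9/26
  n = 4: D(4) = 4(4 + 7/3) = 76/3; numerator = -4(-9/26) + 2(51/65) = 192/65; a_4 = (192/65)/(76/3) = 144/1235
  n = 5: D(5) = 5(5 + 7/3) = 110/3; numerator = -4(144/1235) + 2(-9/26) = -1431/1235; a_5 = (-1431/1235)/(110/3) = -4293/135850

r = 1/3; a_0 = 1; a_1 = -6/5; a_2 = 51/65; a_3 = -9/26; a_4 = 144/1235; a_5 = -4293/135850


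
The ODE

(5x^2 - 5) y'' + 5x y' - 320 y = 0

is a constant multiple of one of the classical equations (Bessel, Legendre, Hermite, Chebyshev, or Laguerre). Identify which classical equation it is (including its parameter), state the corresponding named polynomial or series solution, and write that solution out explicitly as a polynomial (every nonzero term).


All three coefficients share the factor -5; dividing through by -5 gives  (1 - x^2) y'' - x y' + 64 y = 0.
This matches the Chebyshev equation (1 - x^2) y'' - x y' + n^2 y = 0 (note the -x y' term, not -2x y') with n^2 = 64, so n = 8; the polynomial solution is T_8(x).
With y = sum_k a_k x^k, matching x^k gives (k+2)(k+1) a_{k+2} = (k^2 - n^2) a_k = (k - 8)(k + 8) a_k. The right side vanishes at k = 8, so the series with the parity of 8 terminates at degree 8.
Standard normalization: leading coefficient of T_n is 2^(n-1), so a_8 = 2^7 = 128. Work downward with a_k = (k+1)(k+2) a_{k+2} / ((k - 8)(k + 8)):
  a_6 = (7)(8)(128) / ((6 - 8)(6 + 8)) = 7168/(-28) = -256
  a_4 = (5)(6)(-256) / ((4 - 8)(4 + 8)) = -7680/(-48) = 160
  a_2 = (3)(4)(160) / ((2 - 8)(2 + 8)) = 1920/(-60) = -32
  a_0 = (1)(2)(-32) / ((0 - 8)(0 + 8)) = -64/(-64) = 1
Hence T_8(x) = 128 x^8 - 256 x^6 + 160 x^4 - 32 x^2 + 1.

T_8(x); series = 128 x^8 - 256 x^6 + 160 x^4 - 32 x^2 + 1


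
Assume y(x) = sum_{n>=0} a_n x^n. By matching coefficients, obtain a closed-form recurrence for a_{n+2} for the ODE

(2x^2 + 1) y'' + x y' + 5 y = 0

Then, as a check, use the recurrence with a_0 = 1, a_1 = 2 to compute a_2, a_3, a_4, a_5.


Substitute y = sum_n a_n x^n.
(1 + 2 x^2) y'' contributes (n+2)(n+1) a_{n+2} + 2 n(n-1) a_n at x^n.
x y'(x) contributes n a_n at x^n.
5 y(x) contributes 5 a_n at x^n.
Matching x^n: (n+2)(n+1) a_{n+2} + (2 n(n-1) + n + 5) a_n = 0.
Thus a_{n+2} = (-2 n(n-1) - n - 5) / ((n+1)(n+2)) * a_n.

Check with a_0 = 1, a_1 = 2 (apply the recurrence for n = 0, 1, 2, 3): a_0 = 1, a_1 = 2, a_2 = -5/2, a_3 = -2, a_4 = 55/24, a_5 = 2.

a_(n+2) = (-2 n(n-1) - n - 5) / ((n+1)(n+2)) * a_n; check: a_0 = 1, a_1 = 2, a_2 = -5/2, a_3 = -2, a_4 = 55/24, a_5 = 2


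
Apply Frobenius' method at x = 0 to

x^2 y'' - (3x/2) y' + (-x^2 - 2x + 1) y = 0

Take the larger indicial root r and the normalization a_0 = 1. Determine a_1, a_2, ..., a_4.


Write in Frobenius form y'' + (p(x)/x) y' + (q(x)/x^2) y = 0:
  p(x) = -3/2,  q(x) = -x^2 - 2x + 1.
Indicial equation: r(r-1) + (-3/2) r + (1) = 0 -> roots r_1 = 2, r_2 = 1/2.
Take r = r_1 = 2. Let y(x) = x^r sum_{n>=0} a_n x^n with a_0 = 1.
Substitute y = x^r sum a_n x^n and match x^{r+n}. The recurrence is
  D(n) a_n - 2 a_{n-1} - 1 a_{n-2} = 0,  where D(n) = (r+n)(r+n-1) + (-3/2)(r+n) + (1).
  a_n = [2 a_{n-1} + 1 a_{n-2}] / D(n).
Since the indicial polynomial factors as (r - r_1)(r - r_2), D(n) = (r_1 + n - r_1)(r_1 + n - r_2) = n(n + 3/2).
Evaluating step by step (a_0 = 1):
  n = 1: D(1) = 1(1 + 3/2) = 5/2; numerator = 2(1) = 2; a_1 = (2)/(5/2) = 4/5
  n = 2: D(2) = 2(2 + 3/2) = 7; numerator = 2(4/5) + 1(1) = 13/5; a_2 = (13/5)/(7) = 13/35
  n = 3: D(3) = 3(3 + 3/2) = 27/2; numerator = 2(13/35) + 1(4/5) = 54/35; a_3 = (54/35)/(27/2) = 4/35
  n = 4: D(4) = 4(4 + 3/2) = 22; numerator = 2(4/35) + 1(13/35) = 3/5; a_4 = (3/5)/(22) = 3/110

r = 2; a_0 = 1; a_1 = 4/5; a_2 = 13/35; a_3 = 4/35; a_4 = 3/110


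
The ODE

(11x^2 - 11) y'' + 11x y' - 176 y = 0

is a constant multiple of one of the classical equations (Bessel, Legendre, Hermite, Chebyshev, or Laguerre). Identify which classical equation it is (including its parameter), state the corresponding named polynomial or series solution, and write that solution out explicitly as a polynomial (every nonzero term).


All three coefficients share the factor -11; dividing through by -11 gives  (1 - x^2) y'' - x y' + 16 y = 0.
This matches the Chebyshev equation (1 - x^2) y'' - x y' + n^2 y = 0 (note the -x y' term, not -2x y') with n^2 = 16, so n = 4; the polynomial solution is T_4(x).
With y = sum_k a_k x^k, matching x^k gives (k+2)(k+1) a_{k+2} = (k^2 - n^2) a_k = (k - 4)(k + 4) a_k. The right side vanishes at k = 4, so the series with the parity of 4 terminates at degree 4.
Standard normalization: leading coefficient of T_n is 2^(n-1), so a_4 = 2^3 = 8. Work downward with a_k = (k+1)(k+2) a_{k+2} / ((k - 4)(k + 4)):
  a_2 = (3)(4)(8) / ((2 - 4)(2 + 4)) = 96/(-12) = -8
  a_0 = (1)(2)(-8) / ((0 - 4)(0 + 4)) = -16/(-16) = 1
Hence T_4(x) = 8 x^4 - 8 x^2 + 1.

T_4(x); series = 8 x^4 - 8 x^2 + 1


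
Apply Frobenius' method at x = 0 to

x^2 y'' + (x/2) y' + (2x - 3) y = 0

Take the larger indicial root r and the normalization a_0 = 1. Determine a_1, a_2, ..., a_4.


Write in Frobenius form y'' + (p(x)/x) y' + (q(x)/x^2) y = 0:
  p(x) = 1/2,  q(x) = 2x - 3.
Indicial equation: r(r-1) + (1/2) r + (-3) = 0 -> roots r_1 = 2, r_2 = -3/2.
Take r = r_1 = 2. Let y(x) = x^r sum_{n>=0} a_n x^n with a_0 = 1.
Substitute y = x^r sum a_n x^n and match x^{r+n}. The recurrence is
  D(n) a_n + 2 a_{n-1} = 0,  where D(n) = (r+n)(r+n-1) + (1/2)(r+n) + (-3).
  a_n = -2 / D(n) * a_{n-1}.
Since the indicial polynomial factors as (r - r_1)(r - r_2), D(n) = (r_1 + n - r_1)(r_1 + n - r_2) = n(n + 7/2).
Evaluating step by step (a_0 = 1):
  n = 1: D(1) = 1(1 + 7/2) = 9/2; numerator = -2(1) = -2; a_1 = (-2)/(9/2) = -4/9
  n = 2: D(2) = 2(2 + 7/2) = 11; numerator = -2(-4/9) = 8/9; a_2 = (8/9)/(11) = 8/99
  n = 3: D(3) = 3(3 + 7/2) = 39/2; numerator = -2(8/99) = -16/99; a_3 = (-16/99)/(39/2) = -32/3861
  n = 4: D(4) = 4(4 + 7/2) = 30; numerator = -2(-32/3861) = 64/3861; a_4 = (64/3861)/(30) = 32/57915

r = 2; a_0 = 1; a_1 = -4/9; a_2 = 8/99; a_3 = -32/3861; a_4 = 32/57915


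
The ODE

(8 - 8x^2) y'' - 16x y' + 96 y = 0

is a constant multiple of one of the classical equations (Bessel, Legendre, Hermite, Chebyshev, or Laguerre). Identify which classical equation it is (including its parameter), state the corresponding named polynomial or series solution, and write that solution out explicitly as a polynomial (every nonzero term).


All three coefficients share the factor 8; dividing through by 8 gives  (1 - x^2) y'' - 2x y' + 12 y = 0.
This matches the Legendre equation (1 - x^2) y'' - 2x y' + n(n+1) y = 0 (note the -2x y' term) with n(n+1) = 12, so n = 3; the polynomial solution is P_3(x).
With y = sum_k a_k x^k, matching x^k gives (k+2)(k+1) a_{k+2} = [k(k+1) - n(n+1)] a_k = (k - 3)(k + 4) a_k. The right side vanishes at k = 3, so the series with the parity of 3 terminates at degree 3.
Standard normalization (P_n(1) = 1): leading coefficient (2n)!/(2^n (n!)^2) = 720/(8*36) = 5/2, so a_3 = 5/2. Work downward with a_k = (k+1)(k+2) a_{k+2} / ((k - 3)(k + 4)):
  a_1 = (2)(3)(5/2) / ((1 - 3)(1 + 4)) = 15/(-10) = -3/2
Hence P_3(x) = 5 x^3/2 - 3 x/2.

P_3(x); series = 5 x^3/2 - 3 x/2


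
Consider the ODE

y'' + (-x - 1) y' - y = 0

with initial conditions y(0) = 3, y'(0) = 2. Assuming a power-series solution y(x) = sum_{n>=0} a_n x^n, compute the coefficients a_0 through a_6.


Ansatz: y(x) = sum_{n>=0} a_n x^n, so y'(x) = sum_{n>=1} n a_n x^(n-1) and y''(x) = sum_{n>=2} n(n-1) a_n x^(n-2).
Substitute into P(x) y'' + Q(x) y' + R(x) y = 0 with P(x) = 1, Q(x) = -x - 1, R(x) = -1, and match powers of x.
Initial conditions: a_0 = 3, a_1 = 2.
Setting the coefficient of each power of x to zero and solving order by order (substituting the coefficients already found):
  x^0: 2 a_2 - a_1 - a_0 = 0  ->  2 a_2 = a_1 + a_0 = 5  ->  a_2 = 5/2
  x^1: 6 a_3 - 2 a_2 - 2 a_1 = 0  ->  6 a_3 = 2 a_2 + 2 a_1 = 9  ->  a_3 = 3/2
  x^2: 12 a_4 - 3 a_3 - 3 a_2 = 0  ->  12 a_4 = 3 a_3 + 3 a_2 = 12  ->  a_4 = 1
  x^3: 20 a_5 - 4 a_4 - 4 a_3 = 0  ->  20 a_5 = 4 a_4 + 4 a_3 = 10  ->  a_5 = 1/2
  x^4: 30 a_6 - 5 a_5 - 5 a_4 = 0  ->  30 a_6 = 5 a_5 + 5 a_4 = 15/2  ->  a_6 = 1/4
Truncated series: y(x) = 3 + 2 x + (5/2) x^2 + (3/2) x^3 + x^4 + (1/2) x^5 + (1/4) x^6 + O(x^7).

a_0 = 3; a_1 = 2; a_2 = 5/2; a_3 = 3/2; a_4 = 1; a_5 = 1/2; a_6 = 1/4


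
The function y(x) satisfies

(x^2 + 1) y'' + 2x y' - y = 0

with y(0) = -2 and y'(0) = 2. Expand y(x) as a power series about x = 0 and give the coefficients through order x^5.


Ansatz: y(x) = sum_{n>=0} a_n x^n, so y'(x) = sum_{n>=1} n a_n x^(n-1) and y''(x) = sum_{n>=2} n(n-1) a_n x^(n-2).
Substitute into P(x) y'' + Q(x) y' + R(x) y = 0 with P(x) = x^2 + 1, Q(x) = 2x, R(x) = -1, and match powers of x.
Initial conditions: a_0 = -2, a_1 = 2.
Setting the coefficient of each power of x to zero and solving order by order (substituting the coefficients already found):
  x^0: 2 a_2 - a_0 = 0  ->  2 a_2 = a_0 = -2  ->  a_2 = -1
  x^1: 6 a_3 + a_1 = 0  ->  6 a_3 = -a_1 = -2  ->  a_3 = -1/3
  x^2: 12 a_4 + 5 a_2 = 0  ->  12 a_4 = -5 a_2 = 5  ->  a_4 = 5/12
  x^3: 20 a_5 + 11 a_3 = 0  ->  20 a_5 = -11 a_3 = 11/3  ->  a_5 = 11/60
Truncated series: y(x) = -2 + 2 x - x^2 - (1/3) x^3 + (5/12) x^4 + (11/60) x^5 + O(x^6).

a_0 = -2; a_1 = 2; a_2 = -1; a_3 = -1/3; a_4 = 5/12; a_5 = 11/60


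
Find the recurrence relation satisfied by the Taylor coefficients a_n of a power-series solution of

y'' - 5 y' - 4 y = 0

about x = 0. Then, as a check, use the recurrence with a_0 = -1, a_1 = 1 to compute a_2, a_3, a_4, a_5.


Substitute y = sum_n a_n x^n.
y''(x) has coefficient (n+2)(n+1) a_{n+2} at x^n;
-5 y'(x) has coefficient -5 (n+1) a_{n+1} at x^n;
-4 y(x) has coefficient -4 a_n at x^n.
Matching x^n: (n+2)(n+1) a_{n+2} - 5 (n+1) a_{n+1} - 4 a_n = 0.
Thus a_{n+2} = [5 (n+1) a_{n+1} + 4 a_n] / ((n+1)(n+2)).

Check with a_0 = -1, a_1 = 1 (apply the recurrence for n = 0, 1, 2, 3): a_0 = -1, a_1 = 1, a_2 = 1/2, a_3 = 3/2, a_4 = 49/24, a_5 = 281/120.

a_(n+2) = [5 (n+1) a_(n+1) + 4 a_n] / ((n+1)(n+2)); check: a_0 = -1, a_1 = 1, a_2 = 1/2, a_3 = 3/2, a_4 = 49/24, a_5 = 281/120


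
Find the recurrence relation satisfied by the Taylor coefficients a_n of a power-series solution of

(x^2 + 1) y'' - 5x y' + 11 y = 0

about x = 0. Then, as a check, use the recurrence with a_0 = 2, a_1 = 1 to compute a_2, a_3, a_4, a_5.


Substitute y = sum_n a_n x^n.
(1 + 1 x^2) y'' contributes (n+2)(n+1) a_{n+2} + n(n-1) a_n at x^n.
-5 x y'(x) contributes -5 n a_n at x^n.
11 y(x) contributes 11 a_n at x^n.
Matching x^n: (n+2)(n+1) a_{n+2} + (n(n-1) - 5 n + 11) a_n = 0.
Thus a_{n+2} = (-n(n-1) + 5 n - 11) / ((n+1)(n+2)) * a_n.

Check with a_0 = 2, a_1 = 1 (apply the recurrence for n = 0, 1, 2, 3): a_0 = 2, a_1 = 1, a_2 = -11, a_3 = -1, a_4 = 11/4, a_5 = 1/10.

a_(n+2) = (-n(n-1) + 5 n - 11) / ((n+1)(n+2)) * a_n; check: a_0 = 2, a_1 = 1, a_2 = -11, a_3 = -1, a_4 = 11/4, a_5 = 1/10


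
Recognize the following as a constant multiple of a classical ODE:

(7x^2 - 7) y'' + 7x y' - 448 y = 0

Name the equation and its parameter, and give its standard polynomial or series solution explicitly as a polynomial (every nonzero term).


All three coefficients share the factor -7; dividing through by -7 gives  (1 - x^2) y'' - x y' + 64 y = 0.
This matches the Chebyshev equation (1 - x^2) y'' - x y' + n^2 y = 0 (note the -x y' term, not -2x y') with n^2 = 64, so n = 8; the polynomial solution is T_8(x).
With y = sum_k a_k x^k, matching x^k gives (k+2)(k+1) a_{k+2} = (k^2 - n^2) a_k = (k - 8)(k + 8) a_k. The right side vanishes at k = 8, so the series with the parity of 8 terminates at degree 8.
Standard normalization: leading coefficient of T_n is 2^(n-1), so a_8 = 2^7 = 128. Work downward with a_k = (k+1)(k+2) a_{k+2} / ((k - 8)(k + 8)):
  a_6 = (7)(8)(128) / ((6 - 8)(6 + 8)) = 7168/(-28) = -256
  a_4 = (5)(6)(-256) / ((4 - 8)(4 + 8)) = -7680/(-48) = 160
  a_2 = (3)(4)(160) / ((2 - 8)(2 + 8)) = 1920/(-60) = -32
  a_0 = (1)(2)(-32) / ((0 - 8)(0 + 8)) = -64/(-64) = 1
Hence T_8(x) = 128 x^8 - 256 x^6 + 160 x^4 - 32 x^2 + 1.

T_8(x); series = 128 x^8 - 256 x^6 + 160 x^4 - 32 x^2 + 1
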